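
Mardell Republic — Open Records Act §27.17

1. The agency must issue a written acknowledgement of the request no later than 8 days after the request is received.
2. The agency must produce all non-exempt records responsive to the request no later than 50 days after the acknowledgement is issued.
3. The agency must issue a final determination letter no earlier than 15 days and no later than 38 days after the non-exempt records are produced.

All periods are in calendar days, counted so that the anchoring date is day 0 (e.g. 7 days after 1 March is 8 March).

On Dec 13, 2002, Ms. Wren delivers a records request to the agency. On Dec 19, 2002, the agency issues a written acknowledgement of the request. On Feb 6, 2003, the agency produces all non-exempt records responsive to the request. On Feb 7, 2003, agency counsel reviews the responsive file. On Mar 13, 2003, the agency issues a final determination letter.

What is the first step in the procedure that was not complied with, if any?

None — every step was satisfied

(1) due by Dec 13, 2002 + 8 days = Dec 21, 2002; Dec 19, 2002 is within that limit.
(2) due by Dec 19, 2002 + 50 days = Feb 7, 2003; done Feb 6, 2003 — timely.
(3) the permitted window runs from Feb 6, 2003 + 15 = Feb 21, 2003 to Feb 6, 2003 + 38 = Mar 16, 2003; done Mar 13, 2003 — within the window.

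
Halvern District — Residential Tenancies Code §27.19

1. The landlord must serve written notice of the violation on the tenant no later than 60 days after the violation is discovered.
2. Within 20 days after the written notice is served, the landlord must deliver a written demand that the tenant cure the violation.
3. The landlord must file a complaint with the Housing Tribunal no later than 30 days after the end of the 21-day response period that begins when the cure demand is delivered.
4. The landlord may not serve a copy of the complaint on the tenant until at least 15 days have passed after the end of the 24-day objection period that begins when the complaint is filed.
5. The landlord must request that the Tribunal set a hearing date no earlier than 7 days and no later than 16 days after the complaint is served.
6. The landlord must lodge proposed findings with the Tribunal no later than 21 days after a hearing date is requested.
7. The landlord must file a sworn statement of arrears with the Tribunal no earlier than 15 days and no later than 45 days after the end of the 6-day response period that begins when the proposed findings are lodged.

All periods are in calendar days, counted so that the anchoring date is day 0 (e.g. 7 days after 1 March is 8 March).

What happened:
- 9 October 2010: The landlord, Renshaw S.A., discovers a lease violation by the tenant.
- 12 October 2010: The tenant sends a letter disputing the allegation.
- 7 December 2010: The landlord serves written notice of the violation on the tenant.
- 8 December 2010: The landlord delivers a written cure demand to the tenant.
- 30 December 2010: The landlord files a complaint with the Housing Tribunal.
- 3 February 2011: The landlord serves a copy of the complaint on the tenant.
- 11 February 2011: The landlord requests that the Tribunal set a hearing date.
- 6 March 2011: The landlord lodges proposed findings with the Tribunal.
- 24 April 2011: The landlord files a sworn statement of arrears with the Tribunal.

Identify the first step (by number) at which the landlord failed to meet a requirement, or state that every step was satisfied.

Step 4

Step 1 — counting 60 days from 9 October 2010 (when the violation is discovered) gives a deadline of 8 December 2010; completed 7 December 2010, before the deadline.
Step 2 — counting 20 days from 7 December 2010 (when the written notice is served) gives a deadline of 27 December 2010; completed 8 December 2010, before the deadline.
Step 3 — counting 30 days from 29 December 2010 (end of the 21-day response period, which began when the cure demand is delivered on 8 December 2010) gives a deadline of 28 January 2011; 30 December 2010 is within that limit.
Step 4 — must wait 15 days from 23 January 2011 (end of the 24-day objection period, which began when the complaint is filed on 30 December 2010), so not before 7 February 2011; 3 February 2011 is 4 days before the earliest permitted date.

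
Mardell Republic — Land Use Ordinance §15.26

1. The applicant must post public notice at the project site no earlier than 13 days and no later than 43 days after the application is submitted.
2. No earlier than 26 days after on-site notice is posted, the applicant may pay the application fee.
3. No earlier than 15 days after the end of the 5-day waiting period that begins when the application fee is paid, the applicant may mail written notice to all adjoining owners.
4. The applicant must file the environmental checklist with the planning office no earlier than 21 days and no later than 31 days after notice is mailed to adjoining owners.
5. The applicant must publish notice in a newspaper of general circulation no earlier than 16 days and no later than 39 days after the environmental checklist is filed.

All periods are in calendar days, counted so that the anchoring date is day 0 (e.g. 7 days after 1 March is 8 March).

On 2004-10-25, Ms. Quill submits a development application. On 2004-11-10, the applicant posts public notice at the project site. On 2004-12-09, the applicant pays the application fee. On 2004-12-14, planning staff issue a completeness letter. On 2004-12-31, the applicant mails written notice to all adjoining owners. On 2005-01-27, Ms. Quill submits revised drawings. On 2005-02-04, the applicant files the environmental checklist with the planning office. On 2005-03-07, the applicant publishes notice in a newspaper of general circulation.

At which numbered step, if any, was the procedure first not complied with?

(1) the permitted window runs from 2004-10-25 + 13 = 2004-11-07 to 2004-10-25 + 43 = 2004-12-07; done 2004-11-10 — within the window.
(2) permitted from 2004-11-10 + 26 days = 2004-12-06 onward; done 2004-12-09 — permitted.
(3) permitted from 2004-12-14 + 15 days = 2004-12-29 onward; 2004-12-31 is on or after that date.
(4) the permitted window runs from 2004-12-31 + 21 = 2005-01-21 to 2004-12-31 + 31 = 2005-01-31; 2005-02-04 is 4 days past the end of the window.
No need to go further; step 4 was not satisfied.

Step 4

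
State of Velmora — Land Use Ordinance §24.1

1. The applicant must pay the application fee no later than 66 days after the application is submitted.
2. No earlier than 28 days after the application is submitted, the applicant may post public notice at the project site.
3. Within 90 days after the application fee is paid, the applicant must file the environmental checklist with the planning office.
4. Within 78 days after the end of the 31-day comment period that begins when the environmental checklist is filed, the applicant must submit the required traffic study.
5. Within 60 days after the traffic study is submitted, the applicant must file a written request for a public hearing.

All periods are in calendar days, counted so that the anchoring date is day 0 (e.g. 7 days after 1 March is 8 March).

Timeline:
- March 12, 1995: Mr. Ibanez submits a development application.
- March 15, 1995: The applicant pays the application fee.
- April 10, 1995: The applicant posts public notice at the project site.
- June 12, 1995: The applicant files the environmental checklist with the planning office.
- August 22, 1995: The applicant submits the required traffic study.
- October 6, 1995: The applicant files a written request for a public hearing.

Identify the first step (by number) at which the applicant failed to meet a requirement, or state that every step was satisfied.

Step 1: 66 days after March 12, 1995 (when the application is submitted) is May 17, 1995; done March 15, 1995 — timely.
Step 2: the earliest permitted date is 28 days after March 12, 1995 (when the application is submitted), i.e. April 9, 1995; done April 10, 1995 — permitted.
Step 3: 90 days after March 15, 1995 (when the application fee is paid) is June 13, 1995; June 12, 1995 is within that limit.
Step 4: 78 days after July 13, 1995 (end of the 31-day comment period, which began when the environmental checklist is filed on June 12, 1995) is September 29, 1995; August 22, 1995 is within that limit.
Step 5: 60 days after August 22, 1995 (when the traffic study is submitted) is October 21, 1995; completed October 6, 1995, before the deadline.

None — every step was satisfied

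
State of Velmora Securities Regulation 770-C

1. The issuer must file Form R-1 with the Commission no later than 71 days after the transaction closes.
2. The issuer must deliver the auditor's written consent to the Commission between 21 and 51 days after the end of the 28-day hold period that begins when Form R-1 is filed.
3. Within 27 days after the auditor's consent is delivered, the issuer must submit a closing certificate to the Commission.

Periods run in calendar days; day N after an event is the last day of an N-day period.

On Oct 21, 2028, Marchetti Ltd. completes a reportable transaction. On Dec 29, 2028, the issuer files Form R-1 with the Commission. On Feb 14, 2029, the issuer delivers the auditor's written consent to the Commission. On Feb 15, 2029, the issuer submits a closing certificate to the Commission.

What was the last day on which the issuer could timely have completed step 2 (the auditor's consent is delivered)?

Mar 18, 2029

Form R-1 is filed on Dec 29, 2028; the 28-day hold period therefore ends Jan 26, 2029, and step 2 runs from that date. The window is 21–51 days after Jan 26, 2029; it closes on Mar 18, 2029.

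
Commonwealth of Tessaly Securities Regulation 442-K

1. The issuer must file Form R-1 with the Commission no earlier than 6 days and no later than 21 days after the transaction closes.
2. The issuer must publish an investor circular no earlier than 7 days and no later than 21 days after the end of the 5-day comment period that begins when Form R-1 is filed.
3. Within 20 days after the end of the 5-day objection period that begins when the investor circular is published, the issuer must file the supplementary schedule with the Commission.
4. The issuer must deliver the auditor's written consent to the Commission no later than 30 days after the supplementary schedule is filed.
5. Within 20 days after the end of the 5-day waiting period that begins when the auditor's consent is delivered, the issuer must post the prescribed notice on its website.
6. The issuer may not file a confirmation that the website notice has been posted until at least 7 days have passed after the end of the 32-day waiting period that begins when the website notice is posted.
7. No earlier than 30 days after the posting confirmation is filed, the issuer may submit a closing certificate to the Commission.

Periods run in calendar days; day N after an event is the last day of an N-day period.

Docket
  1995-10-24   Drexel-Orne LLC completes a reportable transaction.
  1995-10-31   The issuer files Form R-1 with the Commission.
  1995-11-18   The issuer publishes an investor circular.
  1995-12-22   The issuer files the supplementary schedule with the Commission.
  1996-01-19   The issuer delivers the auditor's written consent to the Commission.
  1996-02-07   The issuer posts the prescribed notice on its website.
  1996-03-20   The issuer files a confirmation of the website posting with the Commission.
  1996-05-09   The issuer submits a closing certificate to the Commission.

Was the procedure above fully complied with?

No

(1) the permitted window runs from 1995-10-24 + 6 = 1995-10-30 to 1995-10-24 + 21 = 1995-11-14; done 1995-10-31, which is between those dates.
(2) the permitted window runs from 1995-11-05 + 7 = 1995-11-12 to 1995-11-05 + 21 = 1995-11-26; done 1995-11-18, which is between those dates.
(3) due by 1995-11-23 + 20 days = 1995-12-13; 1995-12-22 misses that deadline by 9 days.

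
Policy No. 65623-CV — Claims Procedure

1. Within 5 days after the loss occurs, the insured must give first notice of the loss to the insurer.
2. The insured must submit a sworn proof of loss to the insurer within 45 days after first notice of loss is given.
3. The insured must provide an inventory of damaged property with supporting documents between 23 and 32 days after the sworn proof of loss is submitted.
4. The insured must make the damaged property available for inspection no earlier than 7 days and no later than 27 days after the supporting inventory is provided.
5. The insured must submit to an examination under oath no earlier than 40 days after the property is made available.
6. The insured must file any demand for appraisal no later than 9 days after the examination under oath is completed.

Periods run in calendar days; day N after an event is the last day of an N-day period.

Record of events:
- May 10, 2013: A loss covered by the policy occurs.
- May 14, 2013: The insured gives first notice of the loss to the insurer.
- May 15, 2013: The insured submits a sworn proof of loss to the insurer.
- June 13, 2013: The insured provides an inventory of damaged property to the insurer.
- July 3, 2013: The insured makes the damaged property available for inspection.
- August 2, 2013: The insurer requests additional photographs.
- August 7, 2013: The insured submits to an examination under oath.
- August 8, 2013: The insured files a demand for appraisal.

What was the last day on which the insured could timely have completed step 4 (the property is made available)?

Step 4 runs from June 13, 2013, when the supporting inventory is provided. The window is 7–27 days after June 13, 2013; it closes on July 10, 2013.

July 10, 2013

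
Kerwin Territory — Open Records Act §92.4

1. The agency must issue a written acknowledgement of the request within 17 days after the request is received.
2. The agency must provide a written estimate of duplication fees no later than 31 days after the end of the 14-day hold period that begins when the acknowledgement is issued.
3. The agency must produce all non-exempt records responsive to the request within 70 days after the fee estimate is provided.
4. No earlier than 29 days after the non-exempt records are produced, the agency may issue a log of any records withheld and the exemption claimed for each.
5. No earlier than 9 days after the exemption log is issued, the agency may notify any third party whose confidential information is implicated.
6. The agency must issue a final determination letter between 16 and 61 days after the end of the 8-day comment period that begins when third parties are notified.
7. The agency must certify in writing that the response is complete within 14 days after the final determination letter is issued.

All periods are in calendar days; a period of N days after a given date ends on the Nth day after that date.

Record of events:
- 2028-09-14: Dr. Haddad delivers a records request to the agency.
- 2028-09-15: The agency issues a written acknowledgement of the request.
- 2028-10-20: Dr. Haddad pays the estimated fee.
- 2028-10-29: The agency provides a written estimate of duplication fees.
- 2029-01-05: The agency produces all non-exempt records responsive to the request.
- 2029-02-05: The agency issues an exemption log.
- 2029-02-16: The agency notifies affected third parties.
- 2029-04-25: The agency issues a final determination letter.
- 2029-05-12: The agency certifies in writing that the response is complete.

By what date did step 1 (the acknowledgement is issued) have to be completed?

Step 1 runs from 2028-09-14, when the request is received. 17 days after 2028-09-14 is 2028-10-01.

2028-10-01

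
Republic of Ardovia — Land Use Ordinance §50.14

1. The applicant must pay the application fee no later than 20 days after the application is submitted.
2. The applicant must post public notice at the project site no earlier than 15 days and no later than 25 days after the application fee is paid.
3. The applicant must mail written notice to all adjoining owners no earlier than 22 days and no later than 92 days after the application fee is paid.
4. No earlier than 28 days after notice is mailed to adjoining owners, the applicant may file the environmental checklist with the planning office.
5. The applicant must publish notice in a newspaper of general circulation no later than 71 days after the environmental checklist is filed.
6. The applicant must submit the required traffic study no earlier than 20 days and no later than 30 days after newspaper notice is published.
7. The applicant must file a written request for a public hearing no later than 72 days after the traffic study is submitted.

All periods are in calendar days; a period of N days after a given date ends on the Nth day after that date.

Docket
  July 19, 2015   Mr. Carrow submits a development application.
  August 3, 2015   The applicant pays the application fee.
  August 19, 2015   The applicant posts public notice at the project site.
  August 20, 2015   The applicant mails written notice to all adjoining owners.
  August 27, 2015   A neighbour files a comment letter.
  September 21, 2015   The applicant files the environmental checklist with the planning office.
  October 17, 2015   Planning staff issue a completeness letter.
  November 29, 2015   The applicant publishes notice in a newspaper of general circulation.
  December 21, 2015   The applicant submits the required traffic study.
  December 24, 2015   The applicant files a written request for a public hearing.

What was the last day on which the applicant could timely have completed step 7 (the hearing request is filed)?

Step 7 runs from December 21, 2015, when the traffic study is submitted. 72 days after December 21, 2015 is March 2, 2016.

March 2, 2016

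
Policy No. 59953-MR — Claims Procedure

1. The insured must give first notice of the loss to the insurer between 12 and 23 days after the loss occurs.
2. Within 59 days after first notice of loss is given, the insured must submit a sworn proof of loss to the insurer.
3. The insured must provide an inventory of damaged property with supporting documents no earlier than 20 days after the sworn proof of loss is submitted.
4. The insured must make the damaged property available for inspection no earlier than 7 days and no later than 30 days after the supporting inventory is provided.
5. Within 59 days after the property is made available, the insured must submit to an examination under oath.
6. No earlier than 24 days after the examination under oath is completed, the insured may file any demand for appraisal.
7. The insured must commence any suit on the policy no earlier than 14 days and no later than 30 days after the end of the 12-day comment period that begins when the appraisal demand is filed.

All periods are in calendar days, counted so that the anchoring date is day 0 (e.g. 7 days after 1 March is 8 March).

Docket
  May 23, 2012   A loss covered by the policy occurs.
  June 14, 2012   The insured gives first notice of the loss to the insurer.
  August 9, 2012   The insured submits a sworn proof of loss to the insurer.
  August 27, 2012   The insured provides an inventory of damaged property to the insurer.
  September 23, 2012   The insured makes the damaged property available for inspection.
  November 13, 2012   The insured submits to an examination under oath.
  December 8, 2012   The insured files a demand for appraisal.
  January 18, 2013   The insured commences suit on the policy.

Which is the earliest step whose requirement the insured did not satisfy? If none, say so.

(1) the permitted window runs from May 23, 2012 + 12 = June 4, 2012 to May 23, 2012 + 23 = June 15, 2012; done June 14, 2012, which is between those dates.
(2) due by June 14, 2012 + 59 days = August 12, 2012; completed August 9, 2012, before the deadline.
(3) permitted from August 9, 2012 + 20 days = August 29, 2012 onward; August 27, 2012 is 2 days before the earliest permitted date.
The analysis stops there.

Step 3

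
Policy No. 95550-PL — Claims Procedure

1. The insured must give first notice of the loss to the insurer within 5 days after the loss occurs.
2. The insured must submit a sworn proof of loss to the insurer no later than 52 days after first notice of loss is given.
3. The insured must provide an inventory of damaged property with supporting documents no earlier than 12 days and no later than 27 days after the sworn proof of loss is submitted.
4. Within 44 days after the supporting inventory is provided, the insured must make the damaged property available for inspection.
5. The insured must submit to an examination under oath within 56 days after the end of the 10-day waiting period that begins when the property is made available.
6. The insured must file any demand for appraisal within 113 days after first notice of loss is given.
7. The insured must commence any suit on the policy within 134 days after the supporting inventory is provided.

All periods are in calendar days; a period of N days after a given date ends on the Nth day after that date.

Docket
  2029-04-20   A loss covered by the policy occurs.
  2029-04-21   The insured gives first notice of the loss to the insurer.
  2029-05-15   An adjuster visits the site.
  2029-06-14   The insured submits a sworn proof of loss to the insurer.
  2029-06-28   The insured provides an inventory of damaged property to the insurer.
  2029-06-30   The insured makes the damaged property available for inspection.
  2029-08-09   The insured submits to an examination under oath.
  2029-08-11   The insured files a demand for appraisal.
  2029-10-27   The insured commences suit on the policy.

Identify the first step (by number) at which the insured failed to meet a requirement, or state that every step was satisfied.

Step 1 — counting 5 days from 2029-04-20 (when the loss occurs) gives a deadline of 2029-04-25; done 2029-04-21 — timely.
Step 2 — counting 52 days from 2029-04-21 (when first notice of loss is given) gives a deadline of 2029-06-12; not done until 2029-06-14, 2 days after the deadline.

Step 2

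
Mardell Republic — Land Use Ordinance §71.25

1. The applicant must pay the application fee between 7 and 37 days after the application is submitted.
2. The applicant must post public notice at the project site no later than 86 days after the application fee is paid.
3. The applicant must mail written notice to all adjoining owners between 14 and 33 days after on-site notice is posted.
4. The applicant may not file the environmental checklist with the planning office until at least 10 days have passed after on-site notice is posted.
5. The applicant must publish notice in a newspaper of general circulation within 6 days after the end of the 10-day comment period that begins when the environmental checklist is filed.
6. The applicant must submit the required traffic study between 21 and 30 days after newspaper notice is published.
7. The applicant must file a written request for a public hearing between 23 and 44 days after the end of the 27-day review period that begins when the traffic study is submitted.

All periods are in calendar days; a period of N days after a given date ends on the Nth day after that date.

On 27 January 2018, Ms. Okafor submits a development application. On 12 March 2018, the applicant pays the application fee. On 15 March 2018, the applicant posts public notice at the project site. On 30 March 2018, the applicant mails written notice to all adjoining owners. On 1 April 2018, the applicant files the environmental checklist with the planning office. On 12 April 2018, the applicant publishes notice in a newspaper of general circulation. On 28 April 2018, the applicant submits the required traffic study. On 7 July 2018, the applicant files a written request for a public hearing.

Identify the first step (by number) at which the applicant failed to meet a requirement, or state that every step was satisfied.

(1) the permitted window runs from 27 January 2018 + 7 = 3 February 2018 to 27 January 2018 + 37 = 5 March 2018; done 12 March 2018 — 7 days after the window closed.
That is the first point of non-compliance.

Step 1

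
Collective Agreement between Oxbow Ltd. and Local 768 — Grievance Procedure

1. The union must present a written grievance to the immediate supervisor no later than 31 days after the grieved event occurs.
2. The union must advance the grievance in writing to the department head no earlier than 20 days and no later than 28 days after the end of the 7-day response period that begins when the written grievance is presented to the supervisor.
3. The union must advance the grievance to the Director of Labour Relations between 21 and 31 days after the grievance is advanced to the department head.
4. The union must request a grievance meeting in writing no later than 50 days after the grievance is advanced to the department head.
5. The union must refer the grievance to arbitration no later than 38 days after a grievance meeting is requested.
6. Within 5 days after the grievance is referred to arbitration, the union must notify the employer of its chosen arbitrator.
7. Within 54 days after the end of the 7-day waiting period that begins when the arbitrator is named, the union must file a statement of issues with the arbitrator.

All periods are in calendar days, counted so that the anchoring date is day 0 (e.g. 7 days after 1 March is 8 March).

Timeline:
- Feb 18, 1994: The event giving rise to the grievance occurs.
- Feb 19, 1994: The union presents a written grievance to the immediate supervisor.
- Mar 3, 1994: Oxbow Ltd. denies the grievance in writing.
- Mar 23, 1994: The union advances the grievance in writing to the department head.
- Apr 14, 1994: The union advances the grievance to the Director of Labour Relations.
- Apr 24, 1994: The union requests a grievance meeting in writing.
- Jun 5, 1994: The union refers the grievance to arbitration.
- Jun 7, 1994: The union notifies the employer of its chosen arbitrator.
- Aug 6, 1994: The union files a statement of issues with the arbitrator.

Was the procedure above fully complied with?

Step 1 — counting 31 days from Feb 18, 1994 (when the grieved event occurs) gives a deadline of Mar 21, 1994; completed Feb 19, 1994, before the deadline.
Step 2 — 20 and 28 days from Feb 26, 1994 (end of the 7-day response period, which began when the written grievance is presented to the supervisor on Feb 19, 1994) are Mar 18, 1994 and Mar 26, 1994 respectively; Mar 23, 1994 falls inside that range.
Step 3 — 21 and 31 days from Mar 23, 1994 (when the grievance is advanced to the department head) are Apr 13, 1994 and Apr 23, 1994 respectively; done Apr 14, 1994, which is between those dates.
Step 4 — counting 50 days from Mar 23, 1994 (when the grievance is advanced to the department head) gives a deadline of May 12, 1994; Apr 24, 1994 is within that limit.
Step 5 — counting 38 days from Apr 24, 1994 (when a grievance meeting is requested) gives a deadline of Jun 1, 1994; not done until Jun 5, 1994, 4 days after the deadline.
No need to go further; step 5 was not satisfied.

No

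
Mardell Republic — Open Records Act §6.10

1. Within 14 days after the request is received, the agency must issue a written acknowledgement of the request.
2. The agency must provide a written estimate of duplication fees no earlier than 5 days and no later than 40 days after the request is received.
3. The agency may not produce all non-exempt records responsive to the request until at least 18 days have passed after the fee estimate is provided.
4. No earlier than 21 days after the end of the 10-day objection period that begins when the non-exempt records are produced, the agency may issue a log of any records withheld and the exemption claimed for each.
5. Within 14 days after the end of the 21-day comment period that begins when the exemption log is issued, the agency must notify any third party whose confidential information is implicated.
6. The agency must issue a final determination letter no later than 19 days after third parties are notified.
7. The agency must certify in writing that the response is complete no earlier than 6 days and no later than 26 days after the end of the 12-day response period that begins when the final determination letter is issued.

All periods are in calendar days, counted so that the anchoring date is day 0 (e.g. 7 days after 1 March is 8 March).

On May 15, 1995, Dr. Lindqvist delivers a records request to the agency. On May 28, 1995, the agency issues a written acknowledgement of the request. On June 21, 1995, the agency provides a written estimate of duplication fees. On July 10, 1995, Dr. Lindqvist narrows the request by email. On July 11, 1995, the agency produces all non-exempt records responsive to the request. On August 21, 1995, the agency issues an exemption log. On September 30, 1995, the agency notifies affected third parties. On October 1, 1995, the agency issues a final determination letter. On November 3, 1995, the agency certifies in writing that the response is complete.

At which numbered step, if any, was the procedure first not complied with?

Step 1: 14 days after May 15, 1995 (when the request is received) is May 29, 1995; completed May 28, 1995, before the deadline.
Step 2: the window is 5–40 days after May 15, 1995 (when the request is received), so May 20, 1995 through June 24, 1995; done June 21, 1995 — within the window.
Step 3: the earliest permitted date is 18 days after June 21, 1995 (when the fee estimate is provided), i.e. July 9, 1995; done July 11, 1995, after the minimum wait.
Step 4: the earliest permitted date is 21 days after July 21, 1995 (end of the 10-day objection period, which began when the non-exempt records are produced on July 11, 1995), i.e. August 11, 1995; August 21, 1995 is on or after that date.
Step 5: 14 days after September 11, 1995 (end of the 21-day comment period, which began when the exemption log is issued on August 21, 1995) is September 25, 1995; done September 30, 1995 — 5 days late.
The analysis stops there.

Step 5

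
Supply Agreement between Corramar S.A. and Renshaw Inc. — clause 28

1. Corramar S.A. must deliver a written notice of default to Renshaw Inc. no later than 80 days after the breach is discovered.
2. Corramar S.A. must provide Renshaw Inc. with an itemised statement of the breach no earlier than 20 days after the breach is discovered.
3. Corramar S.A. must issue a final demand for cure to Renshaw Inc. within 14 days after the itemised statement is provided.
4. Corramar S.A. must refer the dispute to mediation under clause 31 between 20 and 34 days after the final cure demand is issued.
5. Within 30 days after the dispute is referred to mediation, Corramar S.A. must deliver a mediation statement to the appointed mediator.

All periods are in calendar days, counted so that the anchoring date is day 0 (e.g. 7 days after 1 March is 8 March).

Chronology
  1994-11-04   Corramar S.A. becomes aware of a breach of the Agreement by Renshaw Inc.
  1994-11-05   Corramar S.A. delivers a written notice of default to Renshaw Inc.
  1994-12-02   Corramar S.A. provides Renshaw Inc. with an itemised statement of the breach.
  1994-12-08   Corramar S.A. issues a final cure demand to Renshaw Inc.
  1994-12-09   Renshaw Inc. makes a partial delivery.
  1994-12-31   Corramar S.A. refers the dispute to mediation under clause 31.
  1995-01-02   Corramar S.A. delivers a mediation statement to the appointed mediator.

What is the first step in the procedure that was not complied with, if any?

None — every step was satisfied

Step 1: 80 days after 1994-11-04 (when the breach is discovered) is 1995-01-23; completed 1994-11-05, before the deadline.
Step 2: the earliest permitted date is 20 days after 1994-11-04 (when the breach is discovered), i.e. 1994-11-24; done 1994-12-02 — permitted.
Step 3: 14 days after 1994-12-02 (when the itemised statement is provided) is 1994-12-16; 1994-12-08 is within that limit.
Step 4: the window is 20–34 days after 1994-12-08 (when the final cure demand is issued), so 1994-12-28 through 1995-01-11; 1994-12-31 falls inside that range.
Step 5: 30 days after 1994-12-31 (when the dispute is referred to mediation) is 1995-01-30; done 1995-01-02 — timely.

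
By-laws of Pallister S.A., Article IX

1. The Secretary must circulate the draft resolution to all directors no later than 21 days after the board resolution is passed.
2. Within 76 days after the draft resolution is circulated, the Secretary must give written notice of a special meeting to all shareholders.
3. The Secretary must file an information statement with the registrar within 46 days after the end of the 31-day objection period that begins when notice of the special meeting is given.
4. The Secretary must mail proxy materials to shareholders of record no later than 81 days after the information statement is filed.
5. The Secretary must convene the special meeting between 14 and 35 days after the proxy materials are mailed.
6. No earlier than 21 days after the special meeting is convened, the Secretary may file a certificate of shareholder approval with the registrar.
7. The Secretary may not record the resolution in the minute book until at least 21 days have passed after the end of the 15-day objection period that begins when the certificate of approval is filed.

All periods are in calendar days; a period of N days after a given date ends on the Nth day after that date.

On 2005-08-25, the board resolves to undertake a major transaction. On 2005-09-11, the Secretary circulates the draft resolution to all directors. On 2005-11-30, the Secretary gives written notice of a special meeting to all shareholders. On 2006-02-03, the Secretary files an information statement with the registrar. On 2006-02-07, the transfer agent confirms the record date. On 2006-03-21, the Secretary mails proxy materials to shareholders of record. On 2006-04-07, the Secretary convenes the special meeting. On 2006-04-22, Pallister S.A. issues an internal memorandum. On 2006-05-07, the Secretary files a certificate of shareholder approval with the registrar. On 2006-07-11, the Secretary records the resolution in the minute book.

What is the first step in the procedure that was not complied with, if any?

Step 1: 21 days after 2005-08-25 (when the board resolution is passed) is 2005-09-15; 2005-09-11 is within that limit.
Step 2: 76 days after 2005-09-11 (when the draft resolution is circulated) is 2005-11-26; 2005-11-30 misses that deadline by 4 days.
The analysis stops there.

Step 2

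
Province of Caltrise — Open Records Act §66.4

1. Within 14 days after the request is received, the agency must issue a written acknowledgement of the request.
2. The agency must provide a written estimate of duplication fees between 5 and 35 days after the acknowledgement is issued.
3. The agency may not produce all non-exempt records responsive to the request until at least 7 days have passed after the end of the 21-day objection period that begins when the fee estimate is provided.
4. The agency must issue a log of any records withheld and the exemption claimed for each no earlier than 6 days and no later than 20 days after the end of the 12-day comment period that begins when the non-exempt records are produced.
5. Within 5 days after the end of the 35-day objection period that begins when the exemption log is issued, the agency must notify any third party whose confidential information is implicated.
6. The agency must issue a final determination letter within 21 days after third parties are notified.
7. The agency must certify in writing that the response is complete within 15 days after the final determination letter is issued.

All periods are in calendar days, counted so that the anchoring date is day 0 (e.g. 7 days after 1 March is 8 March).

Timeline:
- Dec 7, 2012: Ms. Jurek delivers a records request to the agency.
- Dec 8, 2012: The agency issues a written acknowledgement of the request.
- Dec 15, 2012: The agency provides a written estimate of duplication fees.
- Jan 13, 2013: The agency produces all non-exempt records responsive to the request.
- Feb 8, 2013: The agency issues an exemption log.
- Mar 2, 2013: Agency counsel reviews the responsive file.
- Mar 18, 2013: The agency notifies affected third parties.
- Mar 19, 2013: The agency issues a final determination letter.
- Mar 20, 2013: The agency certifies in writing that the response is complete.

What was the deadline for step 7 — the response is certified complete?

Step 7 runs from Mar 19, 2013, when the final determination letter is issued. 15 days after Mar 19, 2013 is Apr 3, 2013.

Apr 3, 2013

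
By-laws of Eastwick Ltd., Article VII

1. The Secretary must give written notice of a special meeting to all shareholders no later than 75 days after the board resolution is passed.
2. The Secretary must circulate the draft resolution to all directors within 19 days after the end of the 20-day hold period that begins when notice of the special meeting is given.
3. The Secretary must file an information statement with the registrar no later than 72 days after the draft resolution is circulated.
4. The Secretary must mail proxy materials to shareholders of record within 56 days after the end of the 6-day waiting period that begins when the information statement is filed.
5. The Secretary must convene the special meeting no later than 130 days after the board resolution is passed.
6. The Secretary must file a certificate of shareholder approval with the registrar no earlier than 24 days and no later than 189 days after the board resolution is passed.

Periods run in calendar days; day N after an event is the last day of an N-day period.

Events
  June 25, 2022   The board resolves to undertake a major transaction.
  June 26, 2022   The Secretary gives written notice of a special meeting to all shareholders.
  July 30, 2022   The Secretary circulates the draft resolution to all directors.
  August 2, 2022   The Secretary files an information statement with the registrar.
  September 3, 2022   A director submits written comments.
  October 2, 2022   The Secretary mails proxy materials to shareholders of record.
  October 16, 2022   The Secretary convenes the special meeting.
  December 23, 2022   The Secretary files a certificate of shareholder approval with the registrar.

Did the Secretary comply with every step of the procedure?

Yes

Step 1: 75 days after June 25, 2022 (when the board resolution is passed) is September 8, 2022; June 26, 2022 is within that limit.
Step 2: 19 days after July 16, 2022 (end of the 20-day hold period, which began when notice of the special meeting is given on June 26, 2022) is August 4, 2022; completed July 30, 2022, before the deadline.
Step 3: 72 days after July 30, 2022 (when the draft resolution is circulated) is October 10, 2022; done August 2, 2022 — timely.
Step 4: 56 days after August 8, 2022 (end of the 6-day waiting period, which began when the information statement is filed on August 2, 2022) is October 3, 2022; done October 2, 2022 — timely.
Step 5: 130 days after June 25, 2022 (when the board resolution is passed) is November 2, 2022; October 16, 2022 is within that limit.
Step 6: the window is 24–189 days after June 25, 2022 (when the board resolution is passed), so July 19, 2022 through December 31, 2022; done December 23, 2022 — within the window.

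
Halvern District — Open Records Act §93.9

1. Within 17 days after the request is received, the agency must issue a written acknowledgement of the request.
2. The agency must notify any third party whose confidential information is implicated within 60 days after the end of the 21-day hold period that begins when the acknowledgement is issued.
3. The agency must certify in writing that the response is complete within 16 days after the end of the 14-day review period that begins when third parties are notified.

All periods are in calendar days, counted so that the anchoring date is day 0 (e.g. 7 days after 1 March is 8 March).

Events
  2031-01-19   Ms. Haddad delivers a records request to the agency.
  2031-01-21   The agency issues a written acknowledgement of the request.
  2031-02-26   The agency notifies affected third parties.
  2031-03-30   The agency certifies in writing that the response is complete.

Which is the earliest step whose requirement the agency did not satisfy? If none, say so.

Step 3

Step 1: 17 days after 2031-01-19 (when the request is received) is 2031-02-05; completed 2031-01-21, before the deadline.
Step 2: 60 days after 2031-02-11 (end of the 21-day hold period, which began when the acknowledgement is issued on 2031-01-21) is 2031-04-12; 2031-02-26 is within that limit.
Step 3: 16 days after 2031-03-12 (end of the 14-day review period, which began when third parties are notified on 2031-02-26) is 2031-03-28; 2031-03-30 misses that deadline by 2 days.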